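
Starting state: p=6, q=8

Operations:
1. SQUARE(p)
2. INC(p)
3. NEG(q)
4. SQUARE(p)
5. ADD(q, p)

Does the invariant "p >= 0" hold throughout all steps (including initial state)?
Yes

The invariant holds at every step.

State at each step:
Initial: p=6, q=8
After step 1: p=36, q=8
After step 2: p=37, q=8
After step 3: p=37, q=-8
After step 4: p=1369, q=-8
After step 5: p=1369, q=1361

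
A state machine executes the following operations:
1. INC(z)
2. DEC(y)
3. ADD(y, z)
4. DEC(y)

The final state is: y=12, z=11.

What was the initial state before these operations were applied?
y=3, z=10

Working backwards:
Final state: y=12, z=11
Before step 4 (DEC(y)): y=13, z=11
Before step 3 (ADD(y, z)): y=2, z=11
Before step 2 (DEC(y)): y=3, z=11
Before step 1 (INC(z)): y=3, z=10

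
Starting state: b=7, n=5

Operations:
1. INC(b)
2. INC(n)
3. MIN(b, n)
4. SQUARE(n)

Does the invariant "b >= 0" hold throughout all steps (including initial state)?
Yes

The invariant holds at every step.

State at each step:
Initial: b=7, n=5
After step 1: b=8, n=5
After step 2: b=8, n=6
After step 3: b=6, n=6
After step 4: b=6, n=36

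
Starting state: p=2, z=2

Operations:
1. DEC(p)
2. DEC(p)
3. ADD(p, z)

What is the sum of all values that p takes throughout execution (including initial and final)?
5

Values of p at each step:
Initial: p = 2
After step 1: p = 1
After step 2: p = 0
After step 3: p = 2
Sum = 2 + 1 + 0 + 2 = 5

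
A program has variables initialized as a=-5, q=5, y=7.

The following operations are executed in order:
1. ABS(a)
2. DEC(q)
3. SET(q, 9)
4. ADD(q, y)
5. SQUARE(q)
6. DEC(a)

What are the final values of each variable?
{a: 4, q: 256, y: 7}

Step-by-step execution:
Initial: a=-5, q=5, y=7
After step 1 (ABS(a)): a=5, q=5, y=7
After step 2 (DEC(q)): a=5, q=4, y=7
After step 3 (SET(q, 9)): a=5, q=9, y=7
After step 4 (ADD(q, y)): a=5, q=16, y=7
After step 5 (SQUARE(q)): a=5, q=256, y=7
After step 6 (DEC(a)): a=4, q=256, y=7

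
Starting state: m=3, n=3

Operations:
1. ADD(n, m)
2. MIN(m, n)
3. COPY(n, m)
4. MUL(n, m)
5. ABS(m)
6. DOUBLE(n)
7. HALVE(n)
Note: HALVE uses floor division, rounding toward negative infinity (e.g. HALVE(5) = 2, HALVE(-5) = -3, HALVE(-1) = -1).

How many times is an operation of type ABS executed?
1

Counting ABS operations:
Step 5: ABS(m) ← ABS
Total: 1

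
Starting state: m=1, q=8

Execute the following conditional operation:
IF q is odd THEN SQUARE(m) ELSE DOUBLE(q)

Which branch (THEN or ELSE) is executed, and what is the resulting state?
Branch: ELSE, Final state: m=1, q=16

Evaluating condition: q is odd
Condition is False, so ELSE branch executes
After DOUBLE(q): m=1, q=16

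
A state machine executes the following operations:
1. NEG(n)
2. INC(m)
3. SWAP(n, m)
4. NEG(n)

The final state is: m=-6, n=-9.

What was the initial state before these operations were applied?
m=8, n=6

Working backwards:
Final state: m=-6, n=-9
Before step 4 (NEG(n)): m=-6, n=9
Before step 3 (SWAP(n, m)): m=9, n=-6
Before step 2 (INC(m)): m=8, n=-6
Before step 1 (NEG(n)): m=8, n=6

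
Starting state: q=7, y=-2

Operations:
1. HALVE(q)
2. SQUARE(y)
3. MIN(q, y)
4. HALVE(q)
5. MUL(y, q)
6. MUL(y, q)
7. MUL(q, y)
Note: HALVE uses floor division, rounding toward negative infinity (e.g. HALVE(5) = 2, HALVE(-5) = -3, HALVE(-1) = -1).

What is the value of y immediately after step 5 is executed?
y = 4

Tracing y through execution:
Initial: y = -2
After step 1 (HALVE(q)): y = -2
After step 2 (SQUARE(y)): y = 4
After step 3 (MIN(q, y)): y = 4
After step 4 (HALVE(q)): y = 4
After step 5 (MUL(y, q)): y = 4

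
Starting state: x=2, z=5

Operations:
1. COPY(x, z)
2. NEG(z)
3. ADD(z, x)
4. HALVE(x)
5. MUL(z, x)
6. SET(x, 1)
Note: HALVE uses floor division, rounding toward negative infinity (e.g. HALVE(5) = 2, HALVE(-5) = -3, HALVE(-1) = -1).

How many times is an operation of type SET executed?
1

Counting SET operations:
Step 6: SET(x, 1) ← SET
Total: 1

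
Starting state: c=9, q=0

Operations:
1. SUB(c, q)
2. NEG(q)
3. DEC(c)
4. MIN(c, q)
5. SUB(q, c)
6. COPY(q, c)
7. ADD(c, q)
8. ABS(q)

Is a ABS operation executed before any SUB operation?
No

First ABS: step 8
First SUB: step 1
Since 8 > 1, SUB comes first.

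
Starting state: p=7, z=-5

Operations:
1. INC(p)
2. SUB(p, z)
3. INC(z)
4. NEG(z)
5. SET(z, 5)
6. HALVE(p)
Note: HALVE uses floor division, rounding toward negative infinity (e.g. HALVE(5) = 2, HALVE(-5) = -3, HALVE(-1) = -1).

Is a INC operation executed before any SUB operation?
Yes

First INC: step 1
First SUB: step 2
Since 1 < 2, INC comes first.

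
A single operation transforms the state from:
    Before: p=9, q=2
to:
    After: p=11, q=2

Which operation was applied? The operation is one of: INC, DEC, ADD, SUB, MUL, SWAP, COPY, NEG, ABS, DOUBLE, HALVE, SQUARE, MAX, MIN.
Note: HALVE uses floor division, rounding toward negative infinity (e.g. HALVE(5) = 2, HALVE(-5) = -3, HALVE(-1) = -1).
ADD(p, q)

Analyzing the change:
Before: p=9, q=2
After: p=11, q=2
Variable p changed from 9 to 11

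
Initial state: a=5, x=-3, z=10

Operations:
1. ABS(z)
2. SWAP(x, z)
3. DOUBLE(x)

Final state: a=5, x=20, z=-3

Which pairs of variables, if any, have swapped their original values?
None

Comparing initial and final values:
z: 10 → -3
a: 5 → 5
x: -3 → 20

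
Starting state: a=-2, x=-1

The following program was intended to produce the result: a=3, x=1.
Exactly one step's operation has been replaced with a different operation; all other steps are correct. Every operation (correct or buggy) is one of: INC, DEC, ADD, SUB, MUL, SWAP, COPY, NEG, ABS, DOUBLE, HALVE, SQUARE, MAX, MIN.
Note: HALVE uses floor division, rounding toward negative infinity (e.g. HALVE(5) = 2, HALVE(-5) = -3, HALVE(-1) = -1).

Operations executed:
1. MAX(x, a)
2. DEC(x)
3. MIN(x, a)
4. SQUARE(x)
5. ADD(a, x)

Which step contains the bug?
Step 2

Trace with buggy code:
Initial: a=-2, x=-1
After step 1: a=-2, x=-1
After step 2: a=-2, x=-2
After step 3: a=-2, x=-2
After step 4: a=-2, x=4
After step 5: a=2, x=4
Actual final a=2, x=4 ≠ expected a=3, x=1.
Step 2 is the only position where a single-operation replacement can produce the expected result.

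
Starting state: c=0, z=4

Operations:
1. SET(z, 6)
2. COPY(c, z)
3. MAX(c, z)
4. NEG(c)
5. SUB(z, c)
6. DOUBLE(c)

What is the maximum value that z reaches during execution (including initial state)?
12

Values of z at each step:
Initial: z = 4
After step 1: z = 6
After step 2: z = 6
After step 3: z = 6
After step 4: z = 6
After step 5: z = 12 ← maximum
After step 6: z = 12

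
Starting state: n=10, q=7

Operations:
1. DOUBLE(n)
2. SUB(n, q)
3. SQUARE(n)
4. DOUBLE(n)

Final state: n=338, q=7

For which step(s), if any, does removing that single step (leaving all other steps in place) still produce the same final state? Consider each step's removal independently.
None - removing any single step changes the final result

Testing removal of each single step:
Without step 1: final = n=18, q=7 (different)
Without step 2: final = n=800, q=7 (different)
Without step 3: final = n=26, q=7 (different)
Without step 4: final = n=169, q=7 (different)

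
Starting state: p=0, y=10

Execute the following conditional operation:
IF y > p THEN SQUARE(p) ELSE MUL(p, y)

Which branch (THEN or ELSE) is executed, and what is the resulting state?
Branch: THEN, Final state: p=0, y=10

Evaluating condition: y > p
y = 10, p = 0
Condition is True, so THEN branch executes
After SQUARE(p): p=0, y=10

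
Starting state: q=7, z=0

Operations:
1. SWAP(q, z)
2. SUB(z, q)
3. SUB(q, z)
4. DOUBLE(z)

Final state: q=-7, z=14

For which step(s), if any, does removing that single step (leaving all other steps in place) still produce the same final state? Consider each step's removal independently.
Step(s) 2

Testing removal of each single step:
Without step 1: final = q=14, z=-14 (different)
Without step 2: final = q=-7, z=14 (same)
Without step 3: final = q=0, z=14 (different)
Without step 4: final = q=-7, z=7 (different)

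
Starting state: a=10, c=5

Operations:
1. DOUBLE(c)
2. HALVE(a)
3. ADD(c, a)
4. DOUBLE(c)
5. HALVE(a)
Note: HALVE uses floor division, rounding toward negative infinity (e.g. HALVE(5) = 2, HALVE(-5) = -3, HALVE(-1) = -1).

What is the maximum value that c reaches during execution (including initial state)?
30

Values of c at each step:
Initial: c = 5
After step 1: c = 10
After step 2: c = 10
After step 3: c = 15
After step 4: c = 30 ← maximum
After step 5: c = 30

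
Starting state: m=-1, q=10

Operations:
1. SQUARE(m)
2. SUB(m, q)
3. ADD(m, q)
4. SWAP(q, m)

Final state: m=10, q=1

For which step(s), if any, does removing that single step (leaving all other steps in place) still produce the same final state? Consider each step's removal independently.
None - removing any single step changes the final result

Testing removal of each single step:
Without step 1: final = m=10, q=-1 (different)
Without step 2: final = m=10, q=11 (different)
Without step 3: final = m=10, q=-9 (different)
Without step 4: final = m=1, q=10 (different)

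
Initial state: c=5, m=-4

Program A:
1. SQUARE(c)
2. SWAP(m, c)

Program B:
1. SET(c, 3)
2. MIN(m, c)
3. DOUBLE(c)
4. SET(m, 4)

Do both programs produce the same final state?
No

Program A final state: c=-4, m=25
Program B final state: c=6, m=4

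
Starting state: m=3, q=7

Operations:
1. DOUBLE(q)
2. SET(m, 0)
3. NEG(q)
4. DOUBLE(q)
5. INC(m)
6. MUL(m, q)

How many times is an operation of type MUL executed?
1

Counting MUL operations:
Step 6: MUL(m, q) ← MUL
Total: 1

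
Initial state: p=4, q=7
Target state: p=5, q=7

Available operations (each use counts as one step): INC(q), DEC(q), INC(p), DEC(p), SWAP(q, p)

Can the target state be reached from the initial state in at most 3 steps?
Yes

Path (1 step): INC(p)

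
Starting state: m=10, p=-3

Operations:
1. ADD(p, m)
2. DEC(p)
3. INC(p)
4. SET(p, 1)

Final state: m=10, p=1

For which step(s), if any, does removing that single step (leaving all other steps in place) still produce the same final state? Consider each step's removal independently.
Step(s) 1, 2, 3

Testing removal of each single step:
Without step 1: final = m=10, p=1 (same)
Without step 2: final = m=10, p=1 (same)
Without step 3: final = m=10, p=1 (same)
Without step 4: final = m=10, p=7 (different)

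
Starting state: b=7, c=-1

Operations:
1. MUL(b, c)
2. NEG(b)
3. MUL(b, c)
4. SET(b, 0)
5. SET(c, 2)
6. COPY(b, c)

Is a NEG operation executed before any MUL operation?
No

First NEG: step 2
First MUL: step 1
Since 2 > 1, MUL comes first.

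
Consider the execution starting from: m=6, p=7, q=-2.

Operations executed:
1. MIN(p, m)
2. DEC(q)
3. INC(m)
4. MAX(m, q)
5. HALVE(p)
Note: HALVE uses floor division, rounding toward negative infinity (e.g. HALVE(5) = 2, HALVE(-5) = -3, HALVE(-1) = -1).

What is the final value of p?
p = 3

Tracing execution:
Step 1: MIN(p, m) → p = 6
Step 2: DEC(q) → p = 6
Step 3: INC(m) → p = 6
Step 4: MAX(m, q) → p = 6
Step 5: HALVE(p) → p = 3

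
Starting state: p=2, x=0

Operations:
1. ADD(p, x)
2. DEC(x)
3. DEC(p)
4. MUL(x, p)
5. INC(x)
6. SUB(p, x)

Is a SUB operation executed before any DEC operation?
No

First SUB: step 6
First DEC: step 2
Since 6 > 2, DEC comes first.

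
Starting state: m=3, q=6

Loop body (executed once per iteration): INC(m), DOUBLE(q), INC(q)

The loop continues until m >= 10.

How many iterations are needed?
7

Tracing iterations:
Initial: m=3, q=6
After iteration 1: m=4, q=13
After iteration 2: m=5, q=27
After iteration 3: m=6, q=55
After iteration 4: m=7, q=111
After iteration 5: m=8, q=223
After iteration 6: m=9, q=447
After iteration 7: m=10, q=895
m >= 10 now holds, so the loop exits after 7 iterations.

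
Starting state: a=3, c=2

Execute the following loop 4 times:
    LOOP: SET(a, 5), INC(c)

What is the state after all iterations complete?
a=5, c=6

Iteration trace:
Start: a=3, c=2
After iteration 1: a=5, c=3
After iteration 2: a=5, c=4
After iteration 3: a=5, c=5
After iteration 4: a=5, c=6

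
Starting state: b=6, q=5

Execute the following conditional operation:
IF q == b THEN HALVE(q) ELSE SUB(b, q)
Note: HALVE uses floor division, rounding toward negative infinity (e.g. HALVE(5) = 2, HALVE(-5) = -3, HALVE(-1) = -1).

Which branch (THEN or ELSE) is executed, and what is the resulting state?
Branch: ELSE, Final state: b=1, q=5

Evaluating condition: q == b
q = 5, b = 6
Condition is False, so ELSE branch executes
After SUB(b, q): b=1, q=5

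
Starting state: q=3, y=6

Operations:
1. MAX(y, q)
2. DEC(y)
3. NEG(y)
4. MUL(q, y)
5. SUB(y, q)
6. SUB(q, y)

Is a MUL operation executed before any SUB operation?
Yes

First MUL: step 4
First SUB: step 5
Since 4 < 5, MUL comes first.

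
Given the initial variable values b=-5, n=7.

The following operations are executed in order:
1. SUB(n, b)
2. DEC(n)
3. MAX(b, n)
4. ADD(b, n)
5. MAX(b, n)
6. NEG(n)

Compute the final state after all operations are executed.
{b: 22, n: -11}

Step-by-step execution:
Initial: b=-5, n=7
After step 1 (SUB(n, b)): b=-5, n=12
After step 2 (DEC(n)): b=-5, n=11
After step 3 (MAX(b, n)): b=11, n=11
After step 4 (ADD(b, n)): b=22, n=11
After step 5 (MAX(b, n)): b=22, n=11
After step 6 (NEG(n)): b=22, n=-11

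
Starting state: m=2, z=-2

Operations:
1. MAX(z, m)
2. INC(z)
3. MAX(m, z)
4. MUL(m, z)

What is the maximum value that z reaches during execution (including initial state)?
3

Values of z at each step:
Initial: z = -2
After step 1: z = 2
After step 2: z = 3 ← maximum
After step 3: z = 3
After step 4: z = 3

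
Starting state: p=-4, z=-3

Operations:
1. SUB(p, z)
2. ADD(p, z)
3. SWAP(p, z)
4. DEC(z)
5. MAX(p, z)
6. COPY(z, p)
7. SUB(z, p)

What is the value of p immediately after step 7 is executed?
p = -3

Tracing p through execution:
Initial: p = -4
After step 1 (SUB(p, z)): p = -1
After step 2 (ADD(p, z)): p = -4
After step 3 (SWAP(p, z)): p = -3
After step 4 (DEC(z)): p = -3
After step 5 (MAX(p, z)): p = -3
After step 6 (COPY(z, p)): p = -3
After step 7 (SUB(z, p)): p = -3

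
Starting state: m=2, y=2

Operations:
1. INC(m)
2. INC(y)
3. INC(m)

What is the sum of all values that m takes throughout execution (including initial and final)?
12

Values of m at each step:
Initial: m = 2
After step 1: m = 3
After step 2: m = 3
After step 3: m = 4
Sum = 2 + 3 + 3 + 4 = 12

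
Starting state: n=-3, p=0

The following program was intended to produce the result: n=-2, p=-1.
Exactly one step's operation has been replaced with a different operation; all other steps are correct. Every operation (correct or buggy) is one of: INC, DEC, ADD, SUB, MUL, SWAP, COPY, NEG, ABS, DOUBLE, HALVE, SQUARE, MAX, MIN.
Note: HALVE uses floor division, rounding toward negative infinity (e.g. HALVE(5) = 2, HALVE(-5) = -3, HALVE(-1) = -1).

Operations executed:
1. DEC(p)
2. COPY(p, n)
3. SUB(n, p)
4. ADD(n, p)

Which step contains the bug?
Step 2

Trace with buggy code:
Initial: n=-3, p=0
After step 1: n=-3, p=-1
After step 2: n=-3, p=-3
After step 3: n=0, p=-3
After step 4: n=-3, p=-3
Actual final n=-3, p=-3 ≠ expected n=-2, p=-1.
Step 2 is the only position where a single-operation replacement can produce the expected result.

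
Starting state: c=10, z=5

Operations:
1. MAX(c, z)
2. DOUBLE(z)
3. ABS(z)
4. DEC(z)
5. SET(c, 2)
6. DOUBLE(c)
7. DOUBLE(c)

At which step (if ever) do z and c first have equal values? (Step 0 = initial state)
Step 2

z and c first become equal after step 2.

Comparing values at each step:
Initial: z=5, c=10
After step 1: z=5, c=10
After step 2: z=10, c=10 ← equal!
After step 3: z=10, c=10 ← equal!
After step 4: z=9, c=10
After step 5: z=9, c=2
After step 6: z=9, c=4
After step 7: z=9, c=8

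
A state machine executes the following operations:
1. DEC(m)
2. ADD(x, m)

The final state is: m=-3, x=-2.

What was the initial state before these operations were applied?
m=-2, x=1

Working backwards:
Final state: m=-3, x=-2
Before step 2 (ADD(x, m)): m=-3, x=1
Before step 1 (DEC(m)): m=-2, x=1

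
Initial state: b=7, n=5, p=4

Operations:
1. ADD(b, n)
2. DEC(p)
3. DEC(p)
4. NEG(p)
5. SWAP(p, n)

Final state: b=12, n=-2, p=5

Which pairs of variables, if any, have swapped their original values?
None

Comparing initial and final values:
p: 4 → 5
n: 5 → -2
b: 7 → 12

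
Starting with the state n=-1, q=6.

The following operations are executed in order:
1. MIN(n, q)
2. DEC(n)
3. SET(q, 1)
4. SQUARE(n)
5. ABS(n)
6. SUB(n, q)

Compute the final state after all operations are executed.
{n: 3, q: 1}

Step-by-step execution:
Initial: n=-1, q=6
After step 1 (MIN(n, q)): n=-1, q=6
After step 2 (DEC(n)): n=-2, q=6
After step 3 (SET(q, 1)): n=-2, q=1
After step 4 (SQUARE(n)): n=4, q=1
After step 5 (ABS(n)): n=4, q=1
After step 6 (SUB(n, q)): n=3, q=1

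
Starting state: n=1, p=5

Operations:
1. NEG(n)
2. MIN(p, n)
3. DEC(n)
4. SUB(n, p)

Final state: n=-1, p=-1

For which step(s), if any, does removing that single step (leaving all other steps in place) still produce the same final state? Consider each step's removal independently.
None - removing any single step changes the final result

Testing removal of each single step:
Without step 1: final = n=-1, p=1 (different)
Without step 2: final = n=-7, p=5 (different)
Without step 3: final = n=0, p=-1 (different)
Without step 4: final = n=-2, p=-1 (different)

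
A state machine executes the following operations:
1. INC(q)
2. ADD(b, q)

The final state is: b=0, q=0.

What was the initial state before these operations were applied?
b=0, q=-1

Working backwards:
Final state: b=0, q=0
Before step 2 (ADD(b, q)): b=0, q=0
Before step 1 (INC(q)): b=0, q=-1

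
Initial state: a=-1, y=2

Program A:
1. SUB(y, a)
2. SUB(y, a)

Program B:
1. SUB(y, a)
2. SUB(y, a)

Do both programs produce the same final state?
Yes

Program A final state: a=-1, y=4
Program B final state: a=-1, y=4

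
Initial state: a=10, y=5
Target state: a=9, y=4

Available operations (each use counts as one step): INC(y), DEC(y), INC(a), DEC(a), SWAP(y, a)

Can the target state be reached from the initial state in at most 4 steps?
Yes

Path (2 steps): DEC(y) → DEC(a)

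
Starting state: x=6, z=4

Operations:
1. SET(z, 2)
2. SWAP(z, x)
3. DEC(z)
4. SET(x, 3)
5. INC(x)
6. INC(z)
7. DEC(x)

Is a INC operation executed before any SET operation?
No

First INC: step 5
First SET: step 1
Since 5 > 1, SET comes first.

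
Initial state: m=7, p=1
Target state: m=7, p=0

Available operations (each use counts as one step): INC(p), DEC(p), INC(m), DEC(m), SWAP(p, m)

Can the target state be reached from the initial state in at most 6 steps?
Yes

Path (1 step): DEC(p)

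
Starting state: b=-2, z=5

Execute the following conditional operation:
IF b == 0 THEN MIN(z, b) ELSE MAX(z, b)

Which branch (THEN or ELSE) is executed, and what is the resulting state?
Branch: ELSE, Final state: b=-2, z=5

Evaluating condition: b == 0
b = -2
Condition is False, so ELSE branch executes
After MAX(z, b): b=-2, z=5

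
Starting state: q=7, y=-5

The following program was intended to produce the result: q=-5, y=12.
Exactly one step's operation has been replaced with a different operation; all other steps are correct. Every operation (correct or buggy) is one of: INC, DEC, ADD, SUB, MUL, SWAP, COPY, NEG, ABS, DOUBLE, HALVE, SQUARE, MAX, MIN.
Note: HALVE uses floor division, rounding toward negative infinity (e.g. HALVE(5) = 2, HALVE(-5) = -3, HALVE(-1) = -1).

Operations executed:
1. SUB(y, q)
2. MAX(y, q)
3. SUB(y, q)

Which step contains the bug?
Step 1

Trace with buggy code:
Initial: q=7, y=-5
After step 1: q=7, y=-12
After step 2: q=7, y=7
After step 3: q=7, y=0
Actual final q=7, y=0 ≠ expected q=-5, y=12.
Step 1 is the only position where a single-operation replacement can produce the expected result.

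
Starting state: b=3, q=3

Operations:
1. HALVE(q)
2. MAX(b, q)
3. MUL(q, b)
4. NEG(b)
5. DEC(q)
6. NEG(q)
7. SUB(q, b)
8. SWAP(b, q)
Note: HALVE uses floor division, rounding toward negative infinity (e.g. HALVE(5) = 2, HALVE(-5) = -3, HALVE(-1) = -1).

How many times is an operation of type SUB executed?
1

Counting SUB operations:
Step 7: SUB(q, b) ← SUB
Total: 1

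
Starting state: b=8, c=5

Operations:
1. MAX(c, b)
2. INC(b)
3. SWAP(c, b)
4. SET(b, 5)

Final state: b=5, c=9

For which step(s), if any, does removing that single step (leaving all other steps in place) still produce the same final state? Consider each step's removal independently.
Step(s) 1

Testing removal of each single step:
Without step 1: final = b=5, c=9 (same)
Without step 2: final = b=5, c=8 (different)
Without step 3: final = b=5, c=8 (different)
Without step 4: final = b=8, c=9 (different)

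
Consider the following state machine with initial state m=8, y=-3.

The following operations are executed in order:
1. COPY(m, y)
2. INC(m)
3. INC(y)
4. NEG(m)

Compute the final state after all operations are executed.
{m: 2, y: -2}

Step-by-step execution:
Initial: m=8, y=-3
After step 1 (COPY(m, y)): m=-3, y=-3
After step 2 (INC(m)): m=-2, y=-3
After step 3 (INC(y)): m=-2, y=-2
After step 4 (NEG(m)): m=2, y=-2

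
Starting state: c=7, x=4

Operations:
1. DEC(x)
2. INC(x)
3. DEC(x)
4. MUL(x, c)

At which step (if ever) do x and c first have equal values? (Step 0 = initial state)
Never

x and c never become equal during execution.

Comparing values at each step:
Initial: x=4, c=7
After step 1: x=3, c=7
After step 2: x=4, c=7
After step 3: x=3, c=7
After step 4: x=21, c=7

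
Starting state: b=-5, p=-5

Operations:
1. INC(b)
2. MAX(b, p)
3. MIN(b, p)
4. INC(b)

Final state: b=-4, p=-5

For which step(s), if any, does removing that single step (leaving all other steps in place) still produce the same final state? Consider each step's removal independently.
Step(s) 1, 2

Testing removal of each single step:
Without step 1: final = b=-4, p=-5 (same)
Without step 2: final = b=-4, p=-5 (same)
Without step 3: final = b=-3, p=-5 (different)
Without step 4: final = b=-5, p=-5 (different)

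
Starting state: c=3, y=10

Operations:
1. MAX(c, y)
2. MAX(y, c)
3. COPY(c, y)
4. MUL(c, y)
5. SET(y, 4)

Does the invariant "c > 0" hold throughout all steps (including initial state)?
Yes

The invariant holds at every step.

State at each step:
Initial: c=3, y=10
After step 1: c=10, y=10
After step 2: c=10, y=10
After step 3: c=10, y=10
After step 4: c=100, y=10
After step 5: c=100, y=4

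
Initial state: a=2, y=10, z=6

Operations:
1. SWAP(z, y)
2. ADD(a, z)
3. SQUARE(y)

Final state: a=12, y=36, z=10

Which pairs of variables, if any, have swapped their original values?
None

Comparing initial and final values:
z: 6 → 10
y: 10 → 36
a: 2 → 12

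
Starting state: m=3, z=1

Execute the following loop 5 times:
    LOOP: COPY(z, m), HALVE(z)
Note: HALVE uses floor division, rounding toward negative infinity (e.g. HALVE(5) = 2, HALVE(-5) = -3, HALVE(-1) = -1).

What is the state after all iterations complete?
m=3, z=1

Iteration trace:
Start: m=3, z=1
After iteration 1: m=3, z=1
After iteration 2: m=3, z=1
After iteration 3: m=3, z=1
After iteration 4: m=3, z=1
After iteration 5: m=3, z=1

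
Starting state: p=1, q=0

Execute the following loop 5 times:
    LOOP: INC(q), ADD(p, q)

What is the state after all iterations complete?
p=16, q=5

Iteration trace:
Start: p=1, q=0
After iteration 1: p=2, q=1
After iteration 2: p=4, q=2
After iteration 3: p=7, q=3
After iteration 4: p=11, q=4
After iteration 5: p=16, q=5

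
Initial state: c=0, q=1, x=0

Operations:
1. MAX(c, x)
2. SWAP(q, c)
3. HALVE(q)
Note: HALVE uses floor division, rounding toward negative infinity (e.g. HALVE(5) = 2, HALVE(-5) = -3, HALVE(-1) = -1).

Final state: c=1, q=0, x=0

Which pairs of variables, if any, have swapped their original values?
(q, c)

Comparing initial and final values:
x: 0 → 0
q: 1 → 0
c: 0 → 1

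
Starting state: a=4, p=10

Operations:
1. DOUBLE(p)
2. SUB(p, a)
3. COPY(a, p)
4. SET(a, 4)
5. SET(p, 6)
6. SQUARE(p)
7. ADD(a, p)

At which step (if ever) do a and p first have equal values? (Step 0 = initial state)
Step 3

a and p first become equal after step 3.

Comparing values at each step:
Initial: a=4, p=10
After step 1: a=4, p=20
After step 2: a=4, p=16
After step 3: a=16, p=16 ← equal!
After step 4: a=4, p=16
After step 5: a=4, p=6
After step 6: a=4, p=36
After step 7: a=40, p=36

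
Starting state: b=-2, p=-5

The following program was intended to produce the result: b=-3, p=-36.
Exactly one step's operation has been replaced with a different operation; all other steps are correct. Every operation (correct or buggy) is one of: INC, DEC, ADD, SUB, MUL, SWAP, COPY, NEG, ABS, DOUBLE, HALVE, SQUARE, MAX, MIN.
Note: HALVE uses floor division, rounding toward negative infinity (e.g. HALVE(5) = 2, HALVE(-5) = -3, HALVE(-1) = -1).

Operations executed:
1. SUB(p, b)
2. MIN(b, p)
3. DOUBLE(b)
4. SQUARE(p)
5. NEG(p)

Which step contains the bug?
Step 3

Trace with buggy code:
Initial: b=-2, p=-5
After step 1: b=-2, p=-3
After step 2: b=-3, p=-3
After step 3: b=-6, p=-3
After step 4: b=-6, p=9
After step 5: b=-6, p=-9
Actual final b=-6, p=-9 ≠ expected b=-3, p=-36.
Step 3 is the only position where a single-operation replacement can produce the expected result.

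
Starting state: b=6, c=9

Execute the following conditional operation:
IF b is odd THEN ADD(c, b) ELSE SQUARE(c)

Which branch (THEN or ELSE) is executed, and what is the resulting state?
Branch: ELSE, Final state: b=6, c=81

Evaluating condition: b is odd
Condition is False, so ELSE branch executes
After SQUARE(c): b=6, c=81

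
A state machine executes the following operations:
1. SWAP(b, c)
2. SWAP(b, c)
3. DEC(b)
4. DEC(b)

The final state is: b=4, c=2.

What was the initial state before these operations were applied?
b=6, c=2

Working backwards:
Final state: b=4, c=2
Before step 4 (DEC(b)): b=5, c=2
Before step 3 (DEC(b)): b=6, c=2
Before step 2 (SWAP(b, c)): b=2, c=6
Before step 1 (SWAP(b, c)): b=6, c=2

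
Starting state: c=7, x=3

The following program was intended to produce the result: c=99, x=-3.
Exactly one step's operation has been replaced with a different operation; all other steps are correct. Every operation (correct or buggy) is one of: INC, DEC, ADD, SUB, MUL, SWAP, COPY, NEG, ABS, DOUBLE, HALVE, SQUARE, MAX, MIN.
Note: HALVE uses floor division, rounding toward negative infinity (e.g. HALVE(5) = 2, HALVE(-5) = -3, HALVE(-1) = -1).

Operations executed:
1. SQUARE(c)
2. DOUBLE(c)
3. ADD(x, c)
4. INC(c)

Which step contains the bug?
Step 3

Trace with buggy code:
Initial: c=7, x=3
After step 1: c=49, x=3
After step 2: c=98, x=3
After step 3: c=98, x=101
After step 4: c=99, x=101
Actual final c=99, x=101 ≠ expected c=99, x=-3.
Step 3 is the only position where a single-operation replacement can produce the expected result.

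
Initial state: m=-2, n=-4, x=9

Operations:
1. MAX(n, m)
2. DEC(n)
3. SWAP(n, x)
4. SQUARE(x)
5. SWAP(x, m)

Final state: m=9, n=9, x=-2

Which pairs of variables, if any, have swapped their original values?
(m, x)

Comparing initial and final values:
m: -2 → 9
x: 9 → -2
n: -4 → 9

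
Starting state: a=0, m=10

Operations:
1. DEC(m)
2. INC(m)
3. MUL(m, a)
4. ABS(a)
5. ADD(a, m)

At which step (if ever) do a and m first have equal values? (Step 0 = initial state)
Step 3

a and m first become equal after step 3.

Comparing values at each step:
Initial: a=0, m=10
After step 1: a=0, m=9
After step 2: a=0, m=10
After step 3: a=0, m=0 ← equal!
After step 4: a=0, m=0 ← equal!
After step 5: a=0, m=0 ← equal!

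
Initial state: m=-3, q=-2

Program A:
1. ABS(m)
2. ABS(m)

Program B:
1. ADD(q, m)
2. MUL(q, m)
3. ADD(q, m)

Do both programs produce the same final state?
No

Program A final state: m=3, q=-2
Program B final state: m=-3, q=12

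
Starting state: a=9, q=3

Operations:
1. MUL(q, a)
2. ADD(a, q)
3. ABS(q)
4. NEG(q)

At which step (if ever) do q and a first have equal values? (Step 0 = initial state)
Never

q and a never become equal during execution.

Comparing values at each step:
Initial: q=3, a=9
After step 1: q=27, a=9
After step 2: q=27, a=36
After step 3: q=27, a=36
After step 4: q=-27, a=36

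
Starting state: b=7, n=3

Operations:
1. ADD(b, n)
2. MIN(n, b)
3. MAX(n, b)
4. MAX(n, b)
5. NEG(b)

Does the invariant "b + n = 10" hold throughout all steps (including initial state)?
No, violated after step 1

The invariant is violated after step 1.

State at each step:
Initial: b=7, n=3
After step 1: b=10, n=3
After step 2: b=10, n=3
After step 3: b=10, n=10
After step 4: b=10, n=10
After step 5: b=-10, n=10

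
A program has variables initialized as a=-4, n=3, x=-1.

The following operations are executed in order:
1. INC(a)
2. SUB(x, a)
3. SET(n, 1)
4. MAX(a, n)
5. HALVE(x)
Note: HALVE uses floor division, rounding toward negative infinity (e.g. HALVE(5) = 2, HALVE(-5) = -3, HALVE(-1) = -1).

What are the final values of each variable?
{a: 1, n: 1, x: 1}

Step-by-step execution:
Initial: a=-4, n=3, x=-1
After step 1 (INC(a)): a=-3, n=3, x=-1
After step 2 (SUB(x, a)): a=-3, n=3, x=2
After step 3 (SET(n, 1)): a=-3, n=1, x=2
After step 4 (MAX(a, n)): a=1, n=1, x=2
After step 5 (HALVE(x)): a=1, n=1, x=1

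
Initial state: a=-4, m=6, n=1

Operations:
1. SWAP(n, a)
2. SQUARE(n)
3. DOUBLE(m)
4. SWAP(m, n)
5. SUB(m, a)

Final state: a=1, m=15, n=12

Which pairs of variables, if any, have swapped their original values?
None

Comparing initial and final values:
m: 6 → 15
n: 1 → 12
a: -4 → 1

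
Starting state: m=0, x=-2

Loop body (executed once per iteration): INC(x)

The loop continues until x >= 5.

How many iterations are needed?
7

Tracing iterations:
Initial: m=0, x=-2
After iteration 1: m=0, x=-1
After iteration 2: m=0, x=0
After iteration 3: m=0, x=1
After iteration 4: m=0, x=2
After iteration 5: m=0, x=3
After iteration 6: m=0, x=4
After iteration 7: m=0, x=5
x >= 5 now holds, so the loop exits after 7 iterations.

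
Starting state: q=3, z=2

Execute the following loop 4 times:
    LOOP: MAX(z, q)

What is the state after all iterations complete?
q=3, z=3

Iteration trace:
Start: q=3, z=2
After iteration 1: q=3, z=3
After iteration 2: q=3, z=3
After iteration 3: q=3, z=3
After iteration 4: q=3, z=3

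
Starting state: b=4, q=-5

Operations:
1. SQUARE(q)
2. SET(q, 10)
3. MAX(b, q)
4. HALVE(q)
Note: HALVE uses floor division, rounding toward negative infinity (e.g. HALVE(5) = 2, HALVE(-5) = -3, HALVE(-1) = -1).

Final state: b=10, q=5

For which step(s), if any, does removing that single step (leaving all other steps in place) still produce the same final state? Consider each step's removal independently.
Step(s) 1

Testing removal of each single step:
Without step 1: final = b=10, q=5 (same)
Without step 2: final = b=25, q=12 (different)
Without step 3: final = b=4, q=5 (different)
Without step 4: final = b=10, q=10 (different)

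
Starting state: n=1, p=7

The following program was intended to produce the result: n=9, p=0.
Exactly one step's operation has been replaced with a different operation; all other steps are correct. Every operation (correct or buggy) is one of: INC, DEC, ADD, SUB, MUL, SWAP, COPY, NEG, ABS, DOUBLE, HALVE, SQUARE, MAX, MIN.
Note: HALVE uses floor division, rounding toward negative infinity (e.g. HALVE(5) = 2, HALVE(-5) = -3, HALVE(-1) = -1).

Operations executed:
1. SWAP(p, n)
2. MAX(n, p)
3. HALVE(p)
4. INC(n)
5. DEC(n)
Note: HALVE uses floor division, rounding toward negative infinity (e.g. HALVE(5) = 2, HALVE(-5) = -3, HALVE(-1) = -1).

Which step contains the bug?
Step 5

Trace with buggy code:
Initial: n=1, p=7
After step 1: n=7, p=1
After step 2: n=7, p=1
After step 3: n=7, p=0
After step 4: n=8, p=0
After step 5: n=7, p=0
Actual final n=7, p=0 ≠ expected n=9, p=0.
Step 5 is the only position where a single-operation replacement can produce the expected result.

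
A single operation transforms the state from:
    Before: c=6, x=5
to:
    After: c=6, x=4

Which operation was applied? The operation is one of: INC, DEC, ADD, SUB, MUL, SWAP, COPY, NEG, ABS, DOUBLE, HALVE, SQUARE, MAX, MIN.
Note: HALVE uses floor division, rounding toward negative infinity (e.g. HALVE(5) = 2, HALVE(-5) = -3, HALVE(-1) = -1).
DEC(x)

Analyzing the change:
Before: c=6, x=5
After: c=6, x=4
Variable x changed from 5 to 4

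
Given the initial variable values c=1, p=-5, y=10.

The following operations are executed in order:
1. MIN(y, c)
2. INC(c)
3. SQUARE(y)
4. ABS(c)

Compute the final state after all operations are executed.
{c: 2, p: -5, y: 1}

Step-by-step execution:
Initial: c=1, p=-5, y=10
After step 1 (MIN(y, c)): c=1, p=-5, y=1
After step 2 (INC(c)): c=2, p=-5, y=1
After step 3 (SQUARE(y)): c=2, p=-5, y=1
After step 4 (ABS(c)): c=2, p=-5, y=1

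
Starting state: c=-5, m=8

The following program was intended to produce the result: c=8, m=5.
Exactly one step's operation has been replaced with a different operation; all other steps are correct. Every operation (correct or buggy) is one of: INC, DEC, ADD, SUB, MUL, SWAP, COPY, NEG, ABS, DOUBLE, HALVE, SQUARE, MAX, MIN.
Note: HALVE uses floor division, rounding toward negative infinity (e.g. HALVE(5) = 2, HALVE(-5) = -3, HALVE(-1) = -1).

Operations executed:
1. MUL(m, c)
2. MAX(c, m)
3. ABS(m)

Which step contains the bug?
Step 1

Trace with buggy code:
Initial: c=-5, m=8
After step 1: c=-5, m=-40
After step 2: c=-5, m=-40
After step 3: c=-5, m=40
Actual final c=-5, m=40 ≠ expected c=8, m=5.
Step 1 is the only position where a single-operation replacement can produce the expected result.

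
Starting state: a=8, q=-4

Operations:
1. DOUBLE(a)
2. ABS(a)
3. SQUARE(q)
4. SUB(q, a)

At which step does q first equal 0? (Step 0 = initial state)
Step 4

Tracing q:
Initial: q = -4
After step 1: q = -4
After step 2: q = -4
After step 3: q = 16
After step 4: q = 0 ← first occurrence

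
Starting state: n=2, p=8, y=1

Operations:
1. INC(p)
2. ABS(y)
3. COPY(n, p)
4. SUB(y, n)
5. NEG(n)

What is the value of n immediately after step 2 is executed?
n = 2

Tracing n through execution:
Initial: n = 2
After step 1 (INC(p)): n = 2
After step 2 (ABS(y)): n = 2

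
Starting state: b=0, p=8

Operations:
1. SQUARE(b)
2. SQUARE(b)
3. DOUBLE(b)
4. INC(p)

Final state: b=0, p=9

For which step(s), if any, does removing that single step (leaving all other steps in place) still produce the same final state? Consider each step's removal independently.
Step(s) 1, 2, 3

Testing removal of each single step:
Without step 1: final = b=0, p=9 (same)
Without step 2: final = b=0, p=9 (same)
Without step 3: final = b=0, p=9 (same)
Without step 4: final = b=0, p=8 (different)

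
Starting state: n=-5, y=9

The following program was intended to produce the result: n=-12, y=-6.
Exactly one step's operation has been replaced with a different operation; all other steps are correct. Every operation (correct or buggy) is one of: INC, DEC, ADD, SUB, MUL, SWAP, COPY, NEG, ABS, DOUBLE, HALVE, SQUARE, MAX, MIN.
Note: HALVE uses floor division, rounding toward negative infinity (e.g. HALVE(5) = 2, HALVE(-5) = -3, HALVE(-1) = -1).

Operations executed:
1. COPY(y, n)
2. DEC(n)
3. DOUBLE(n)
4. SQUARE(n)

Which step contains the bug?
Step 4

Trace with buggy code:
Initial: n=-5, y=9
After step 1: n=-5, y=-5
After step 2: n=-6, y=-5
After step 3: n=-12, y=-5
After step 4: n=144, y=-5
Actual final n=144, y=-5 ≠ expected n=-12, y=-6.
Step 4 is the only position where a single-operation replacement can produce the expected result.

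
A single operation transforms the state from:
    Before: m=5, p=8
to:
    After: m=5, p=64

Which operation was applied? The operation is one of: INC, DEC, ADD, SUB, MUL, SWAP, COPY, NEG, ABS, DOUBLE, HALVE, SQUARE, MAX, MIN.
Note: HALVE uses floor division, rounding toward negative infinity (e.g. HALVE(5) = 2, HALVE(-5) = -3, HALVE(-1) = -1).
SQUARE(p)

Analyzing the change:
Before: m=5, p=8
After: m=5, p=64
Variable p changed from 8 to 64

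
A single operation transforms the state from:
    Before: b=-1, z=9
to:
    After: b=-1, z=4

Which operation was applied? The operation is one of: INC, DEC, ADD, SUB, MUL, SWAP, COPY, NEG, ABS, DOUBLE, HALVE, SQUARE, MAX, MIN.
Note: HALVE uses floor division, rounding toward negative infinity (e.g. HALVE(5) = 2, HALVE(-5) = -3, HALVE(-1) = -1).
HALVE(z)

Analyzing the change:
Before: b=-1, z=9
After: b=-1, z=4
Variable z changed from 9 to 4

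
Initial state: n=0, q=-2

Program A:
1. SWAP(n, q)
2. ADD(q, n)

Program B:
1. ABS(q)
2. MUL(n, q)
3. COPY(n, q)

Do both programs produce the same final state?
No

Program A final state: n=-2, q=-2
Program B final state: n=2, q=2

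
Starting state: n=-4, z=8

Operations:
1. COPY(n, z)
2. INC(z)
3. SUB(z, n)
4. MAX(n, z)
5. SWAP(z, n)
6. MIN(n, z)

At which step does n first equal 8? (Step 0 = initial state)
Step 1

Tracing n:
Initial: n = -4
After step 1: n = 8 ← first occurrence
After step 2: n = 8
After step 3: n = 8
After step 4: n = 8
After step 5: n = 1
After step 6: n = 1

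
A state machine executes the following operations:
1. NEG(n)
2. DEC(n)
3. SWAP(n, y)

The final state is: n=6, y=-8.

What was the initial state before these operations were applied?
n=7, y=6

Working backwards:
Final state: n=6, y=-8
Before step 3 (SWAP(n, y)): n=-8, y=6
Before step 2 (DEC(n)): n=-7, y=6
Before step 1 (NEG(n)): n=7, y=6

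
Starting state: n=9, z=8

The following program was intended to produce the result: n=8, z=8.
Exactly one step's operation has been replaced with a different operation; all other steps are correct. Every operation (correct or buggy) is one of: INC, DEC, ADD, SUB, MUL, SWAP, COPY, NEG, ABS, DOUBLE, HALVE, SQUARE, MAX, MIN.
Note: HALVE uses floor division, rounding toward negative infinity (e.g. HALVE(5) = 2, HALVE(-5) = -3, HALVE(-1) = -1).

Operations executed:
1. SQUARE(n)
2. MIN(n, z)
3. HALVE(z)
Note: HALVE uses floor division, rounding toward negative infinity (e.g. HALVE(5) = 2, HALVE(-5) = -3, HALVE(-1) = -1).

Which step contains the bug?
Step 3

Trace with buggy code:
Initial: n=9, z=8
After step 1: n=81, z=8
After step 2: n=8, z=8
After step 3: n=8, z=4
Actual final n=8, z=4 ≠ expected n=8, z=8.
Step 3 is the only position where a single-operation replacement can produce the expected result.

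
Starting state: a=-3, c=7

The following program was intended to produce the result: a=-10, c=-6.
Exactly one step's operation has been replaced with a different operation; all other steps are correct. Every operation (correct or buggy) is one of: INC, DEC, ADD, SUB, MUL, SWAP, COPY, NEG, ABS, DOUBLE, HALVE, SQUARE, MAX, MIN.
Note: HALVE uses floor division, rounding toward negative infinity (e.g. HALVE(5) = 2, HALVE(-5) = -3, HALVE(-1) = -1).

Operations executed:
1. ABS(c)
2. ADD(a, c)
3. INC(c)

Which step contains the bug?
Step 1

Trace with buggy code:
Initial: a=-3, c=7
After step 1: a=-3, c=7
After step 2: a=4, c=7
After step 3: a=4, c=8
Actual final a=4, c=8 ≠ expected a=-10, c=-6.
Step 1 is the only position where a single-operation replacement can produce the expected result.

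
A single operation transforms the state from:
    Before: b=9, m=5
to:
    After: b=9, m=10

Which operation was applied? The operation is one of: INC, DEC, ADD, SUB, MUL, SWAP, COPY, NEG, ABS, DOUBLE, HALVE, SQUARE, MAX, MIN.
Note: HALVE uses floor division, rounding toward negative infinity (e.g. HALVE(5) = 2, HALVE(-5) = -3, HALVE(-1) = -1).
DOUBLE(m)

Analyzing the change:
Before: b=9, m=5
After: b=9, m=10
Variable m changed from 5 to 10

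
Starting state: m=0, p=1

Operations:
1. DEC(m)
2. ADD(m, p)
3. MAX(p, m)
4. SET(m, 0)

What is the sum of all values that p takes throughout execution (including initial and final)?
5

Values of p at each step:
Initial: p = 1
After step 1: p = 1
After step 2: p = 1
After step 3: p = 1
After step 4: p = 1
Sum = 1 + 1 + 1 + 1 + 1 = 5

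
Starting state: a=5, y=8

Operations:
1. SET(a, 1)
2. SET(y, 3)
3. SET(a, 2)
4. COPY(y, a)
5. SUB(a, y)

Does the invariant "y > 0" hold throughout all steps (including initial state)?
Yes

The invariant holds at every step.

State at each step:
Initial: a=5, y=8
After step 1: a=1, y=8
After step 2: a=1, y=3
After step 3: a=2, y=3
After step 4: a=2, y=2
After step 5: a=0, y=2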